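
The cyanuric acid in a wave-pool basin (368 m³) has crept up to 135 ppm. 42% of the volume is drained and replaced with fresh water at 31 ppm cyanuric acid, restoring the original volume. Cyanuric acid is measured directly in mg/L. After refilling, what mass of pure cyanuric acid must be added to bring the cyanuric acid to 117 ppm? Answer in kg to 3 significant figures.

9.45 kg

Volume: 368 m³ = 368,000 L.
After draining 42% and refilling: 135 × 0.58 + 31 × 0.42 = 91.32 ppm.
Deficit to target: 117 − 91.32 = 25.68 mg/L.
Mass: 25.68 mg/L × 368,000 L = 9450 g cyanuric acid.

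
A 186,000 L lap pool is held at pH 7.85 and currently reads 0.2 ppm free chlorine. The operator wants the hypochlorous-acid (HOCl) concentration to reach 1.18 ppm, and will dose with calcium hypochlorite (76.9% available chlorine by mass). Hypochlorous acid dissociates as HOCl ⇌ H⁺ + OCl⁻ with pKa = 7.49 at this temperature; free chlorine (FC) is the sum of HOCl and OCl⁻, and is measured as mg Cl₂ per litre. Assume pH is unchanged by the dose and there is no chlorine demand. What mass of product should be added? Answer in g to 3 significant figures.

[OCl⁻]/[HOCl] = 10^(pH − pKa) = 10^(7.85 − 7.49) = 2.291; fraction as HOCl = 1/(1 + 2.291) = 0.3039.
Free chlorine required for 1.18 ppm HOCl: 1.18 / 0.3039 = 3.883 ppm.
FC to add: 3.883 − 0.2 = 3.683 mg/L as Cl₂.
Cl₂ equivalent: 3.683 mg/L × 186,000 L = 685.1 g.
Product at 76.9% available Cl: 685.1 / 0.769 = 890.9 g.

891 g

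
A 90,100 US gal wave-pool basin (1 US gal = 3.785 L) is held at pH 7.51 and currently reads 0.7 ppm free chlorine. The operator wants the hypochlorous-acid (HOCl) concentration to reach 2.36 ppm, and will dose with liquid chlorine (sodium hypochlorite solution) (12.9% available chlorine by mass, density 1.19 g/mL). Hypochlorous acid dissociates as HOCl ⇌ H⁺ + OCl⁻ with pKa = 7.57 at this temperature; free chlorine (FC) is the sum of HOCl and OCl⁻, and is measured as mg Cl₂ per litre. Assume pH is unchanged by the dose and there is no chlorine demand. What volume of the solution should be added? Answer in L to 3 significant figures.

8.25 L

Volume: 90,100 US gal × 3.785 L/gal = 341,028 L.
[OCl⁻]/[HOCl] = 10^(pH − pKa) = 10^(7.51 − 7.57) = 0.871; fraction as HOCl = 1/(1 + 0.871) = 0.5345.
Free chlorine required for 2.36 ppm HOCl: 2.36 / 0.5345 = 4.415 ppm.
FC to add: 4.415 − 0.7 = 3.715 mg/L as Cl₂.
Cl₂ equivalent: 3.715 mg/L × 341,028 L = 1267 g.
Product at 12.9% available Cl: 1267 / 0.129 = 9822 g.
Volume: 9822 g ÷ 1.19 g/mL = 8254 mL.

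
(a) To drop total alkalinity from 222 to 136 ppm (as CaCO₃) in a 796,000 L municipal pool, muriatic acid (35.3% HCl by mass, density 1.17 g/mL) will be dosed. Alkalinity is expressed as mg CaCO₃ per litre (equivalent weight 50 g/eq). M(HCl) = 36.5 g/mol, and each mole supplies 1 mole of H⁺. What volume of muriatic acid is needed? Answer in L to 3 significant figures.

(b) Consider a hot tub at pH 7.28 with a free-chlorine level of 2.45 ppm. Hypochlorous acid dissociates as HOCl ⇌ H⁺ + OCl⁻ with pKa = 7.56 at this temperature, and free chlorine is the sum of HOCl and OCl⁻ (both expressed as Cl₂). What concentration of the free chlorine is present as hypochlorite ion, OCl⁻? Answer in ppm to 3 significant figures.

(a) 121 L; (b) 0.843 ppm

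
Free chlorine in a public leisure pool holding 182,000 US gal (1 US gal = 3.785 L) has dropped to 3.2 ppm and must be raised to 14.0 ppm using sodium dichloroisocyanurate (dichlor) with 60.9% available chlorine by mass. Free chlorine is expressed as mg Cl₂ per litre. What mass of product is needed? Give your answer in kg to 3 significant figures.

12.2 kg

Volume: 182,000 US gal × 3.785 L/gal = 688,870 L.
Chlorine deficit: 14.0 − 3.2 = 10.8 ppm = 10.8 mg/L as Cl₂.
Cl₂ equivalent needed: 10.8 mg/L × 688,870 L = 7,440,000 mg = 7440 g.
Product at 60.9% available chlorine: 7440 / 0.609 = 12,220 g.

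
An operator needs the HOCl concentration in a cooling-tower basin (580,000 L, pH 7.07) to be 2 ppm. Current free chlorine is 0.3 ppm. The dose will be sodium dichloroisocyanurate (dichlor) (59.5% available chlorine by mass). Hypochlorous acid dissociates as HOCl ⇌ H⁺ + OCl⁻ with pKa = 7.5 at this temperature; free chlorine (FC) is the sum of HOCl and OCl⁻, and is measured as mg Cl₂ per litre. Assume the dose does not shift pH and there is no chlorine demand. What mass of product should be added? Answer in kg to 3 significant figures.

2.38 kg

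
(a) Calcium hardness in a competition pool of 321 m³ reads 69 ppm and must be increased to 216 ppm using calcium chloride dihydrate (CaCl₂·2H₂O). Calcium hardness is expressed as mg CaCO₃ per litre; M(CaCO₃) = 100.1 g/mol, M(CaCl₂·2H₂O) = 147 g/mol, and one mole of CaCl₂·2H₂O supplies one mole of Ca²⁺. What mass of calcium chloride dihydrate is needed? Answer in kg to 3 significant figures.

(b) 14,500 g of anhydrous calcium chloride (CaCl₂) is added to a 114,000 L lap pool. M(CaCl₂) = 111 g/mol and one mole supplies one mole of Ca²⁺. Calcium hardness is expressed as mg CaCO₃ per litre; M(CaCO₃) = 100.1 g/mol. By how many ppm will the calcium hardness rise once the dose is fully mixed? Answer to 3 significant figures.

(a) Volume: 321 m³ = 321,000 L.
(a) Hardness to add: (216 − 69) = 147 mg/L as CaCO₃ × 321,000 L = 47,190 g as CaCO₃.
(a) Moles of Ca²⁺ (1 mol Ca²⁺ ≡ 1 mol CaCO₃): 47,190 / 100.1 g/mol = 471.4 mol.
(a) Mass of CaCl₂·2H₂O: 471.4 × 147 = 69,300 g.

(b) Moles of Ca²⁺: 14,500 g ÷ 111 g/mol = 130.6 mol.
(b) As CaCO₃: 130.6 mol × 100.1 g/mol = 13,080 g.
(b) Rise: 13,080 g / 114,000 L × 1000 = 114.7 mg/L.

(a) 69.3 kg; (b) 115 ppm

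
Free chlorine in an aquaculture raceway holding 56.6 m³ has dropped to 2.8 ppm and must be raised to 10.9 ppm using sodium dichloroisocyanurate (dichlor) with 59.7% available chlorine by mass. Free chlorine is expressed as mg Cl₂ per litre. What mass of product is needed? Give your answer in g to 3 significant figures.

Volume: 56.6 m³ = 56,600 L.
Chlorine deficit: 10.9 − 2.8 = 8.1 ppm = 8.1 mg/L as Cl₂.
Cl₂ equivalent needed: 8.1 mg/L × 56,600 L = 458,500 mg = 458.5 g.
Product at 59.7% available chlorine: 458.5 / 0.597 = 767.9 g.

768 g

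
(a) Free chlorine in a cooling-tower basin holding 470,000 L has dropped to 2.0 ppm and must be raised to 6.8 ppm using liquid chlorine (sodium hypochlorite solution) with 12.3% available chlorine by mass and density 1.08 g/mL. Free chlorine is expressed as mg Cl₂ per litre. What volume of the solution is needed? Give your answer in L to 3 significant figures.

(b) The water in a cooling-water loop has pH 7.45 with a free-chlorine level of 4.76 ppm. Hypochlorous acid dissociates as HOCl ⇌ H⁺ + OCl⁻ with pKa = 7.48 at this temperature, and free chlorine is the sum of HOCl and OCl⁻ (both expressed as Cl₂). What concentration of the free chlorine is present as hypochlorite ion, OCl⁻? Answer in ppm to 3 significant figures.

(a) Chlorine deficit: 6.8 − 2.0 = 4.8 ppm = 4.8 mg/L as Cl₂.
(a) Cl₂ equivalent needed: 4.8 mg/L × 470,000 L = 2,256,000 mg = 2256 g.
(a) Product at 12.3% available chlorine: 2256 / 0.123 = 18,340 g.
(a) Volume at density 1.08 g/mL: 18,340 g ÷ 1.08 g/mL = 16,980 mL.

(b) [OCl⁻]/[HOCl] = 10^(pH − pKa) = 10^(7.45 − 7.48) = 10^-0.03 = 0.9333.
(b) Fraction as HOCl = 1 / (1 + 0.9333) = 0.5173.
(b) OCl⁻ = (1 − 0.5173) × 4.76 ppm = 2.298 ppm.

(a) 17.0 L; (b) 2.30 ppm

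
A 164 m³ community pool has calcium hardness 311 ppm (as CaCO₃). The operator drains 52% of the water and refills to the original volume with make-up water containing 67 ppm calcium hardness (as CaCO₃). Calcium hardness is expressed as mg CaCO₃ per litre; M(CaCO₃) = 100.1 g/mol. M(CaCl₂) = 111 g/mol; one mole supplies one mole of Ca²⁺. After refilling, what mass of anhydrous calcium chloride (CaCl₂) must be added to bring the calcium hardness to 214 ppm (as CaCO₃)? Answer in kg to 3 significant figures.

Volume: 164 m³ = 164,000 L.
After draining 52% and refilling: 311 × 0.48 + 67 × 0.52 = 184.12 ppm.
Deficit to target: 214 − 184.12 = 29.88 mg/L.
As CaCO₃: 29.88 mg/L × 164,000 L = 4900 g; ÷ 100.1 = 48.95 mol Ca²⁺.
Mass: 48.95 × 111 = 5434 g.

5.43 kg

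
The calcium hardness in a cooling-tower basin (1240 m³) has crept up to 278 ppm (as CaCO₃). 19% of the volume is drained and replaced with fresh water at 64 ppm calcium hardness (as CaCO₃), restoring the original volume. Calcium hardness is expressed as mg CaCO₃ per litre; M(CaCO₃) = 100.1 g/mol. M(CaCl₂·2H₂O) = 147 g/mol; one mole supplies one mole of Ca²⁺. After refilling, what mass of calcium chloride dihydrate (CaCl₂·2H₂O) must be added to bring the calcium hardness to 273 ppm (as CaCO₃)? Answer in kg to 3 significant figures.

Volume: 1240 m³ = 1,240,000 L.
After draining 19% and refilling: 278 × 0.81 + 64 × 0.19 = 237.34 ppm.
Deficit to target: 273 − 237.34 = 35.66 mg/L.
As CaCO₃: 35.66 mg/L × 1,240,000 L = 44,220 g; ÷ 100.1 = 441.7 mol Ca²⁺.
Mass: 441.7 × 147 = 64,940 g.

64.9 kg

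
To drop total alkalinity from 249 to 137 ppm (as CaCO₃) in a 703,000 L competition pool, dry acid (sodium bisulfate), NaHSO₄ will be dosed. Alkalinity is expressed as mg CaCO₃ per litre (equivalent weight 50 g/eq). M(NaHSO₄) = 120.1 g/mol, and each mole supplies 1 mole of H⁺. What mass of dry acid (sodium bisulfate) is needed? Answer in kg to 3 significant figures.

189 kg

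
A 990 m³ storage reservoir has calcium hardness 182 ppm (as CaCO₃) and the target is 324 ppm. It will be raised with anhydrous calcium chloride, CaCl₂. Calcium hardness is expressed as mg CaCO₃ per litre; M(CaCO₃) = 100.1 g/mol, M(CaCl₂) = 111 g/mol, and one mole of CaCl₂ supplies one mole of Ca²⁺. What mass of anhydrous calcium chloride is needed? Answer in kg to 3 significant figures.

Volume: 990 m³ = 990,000 L.
Hardness to add: (324 − 182) = 142 mg/L as CaCO₃ × 990,000 L = 140,600 g as CaCO₃.
Moles of Ca²⁺ (1 mol Ca²⁺ ≡ 1 mol CaCO₃): 140,600 / 100.1 g/mol = 1404 mol.
Mass of CaCl₂: 1404 × 111 = 155,900 g.

156 kg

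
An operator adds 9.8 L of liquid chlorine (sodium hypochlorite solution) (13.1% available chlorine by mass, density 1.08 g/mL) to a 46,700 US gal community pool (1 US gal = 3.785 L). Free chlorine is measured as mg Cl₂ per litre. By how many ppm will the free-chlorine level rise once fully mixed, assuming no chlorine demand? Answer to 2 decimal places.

Volume: 46,700 US gal × 3.785 L/gal = 176,760 L.
Mass of solution: 9.8 L × 1000 mL/L × 1.08 g/mL = 10,580 g.
Available chlorine delivered: 10,580 g × 0.131 = 1387 g as Cl₂.
Concentration rise: 1387 g / 176,760 L = 7.844 mg/L = 7.84 ppm.

7.84 ppm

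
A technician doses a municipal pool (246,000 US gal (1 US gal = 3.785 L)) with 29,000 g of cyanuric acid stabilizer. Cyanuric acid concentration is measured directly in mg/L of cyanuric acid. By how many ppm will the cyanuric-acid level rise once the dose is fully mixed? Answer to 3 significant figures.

31.1 ppm

Volume: 246,000 US gal × 3.785 L/gal = 931,110 L.
Rise: 29,000 g / 931,110 L × 1000 = 31.15 mg/L.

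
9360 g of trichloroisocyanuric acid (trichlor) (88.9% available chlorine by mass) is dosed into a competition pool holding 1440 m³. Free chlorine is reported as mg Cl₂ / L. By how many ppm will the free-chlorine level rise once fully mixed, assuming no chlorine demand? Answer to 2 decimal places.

Volume: 1440 m³ = 1,440,000 L.
Available chlorine delivered: 9360 g × 0.889 = 8321 g as Cl₂.
Concentration rise: 8321 g / 1,440,000 L = 5.779 mg/L = 5.78 ppm.

5.78 ppm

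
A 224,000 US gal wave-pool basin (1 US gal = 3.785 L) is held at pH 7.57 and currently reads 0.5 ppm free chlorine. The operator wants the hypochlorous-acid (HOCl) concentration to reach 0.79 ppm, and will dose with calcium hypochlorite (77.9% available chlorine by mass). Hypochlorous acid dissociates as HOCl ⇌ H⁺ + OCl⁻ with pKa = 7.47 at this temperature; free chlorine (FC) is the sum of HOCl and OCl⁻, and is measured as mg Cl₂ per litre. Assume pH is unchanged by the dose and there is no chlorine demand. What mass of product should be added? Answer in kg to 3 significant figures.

Volume: 224,000 US gal × 3.785 L/gal = 847,840 L.
[OCl⁻]/[HOCl] = 10^(pH − pKa) = 10^(7.57 − 7.47) = 1.259; fraction as HOCl = 1/(1 + 1.259) = 0.4427.
Free chlorine required for 0.79 ppm HOCl: 0.79 / 0.4427 = 1.785 ppm.
FC to add: 1.785 − 0.5 = 1.285 mg/L as Cl₂.
Cl₂ equivalent: 1.285 mg/L × 847,840 L = 1089 g.
Product at 77.9% available Cl: 1089 / 0.779 = 1398 g.

1.40 kg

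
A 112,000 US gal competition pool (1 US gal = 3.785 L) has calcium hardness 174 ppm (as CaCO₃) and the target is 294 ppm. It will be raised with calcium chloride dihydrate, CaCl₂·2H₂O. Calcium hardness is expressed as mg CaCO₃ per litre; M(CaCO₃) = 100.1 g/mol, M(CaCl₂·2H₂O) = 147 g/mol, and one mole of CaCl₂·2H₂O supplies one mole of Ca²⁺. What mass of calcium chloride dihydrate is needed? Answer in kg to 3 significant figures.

74.7 kg

Volume: 112,000 US gal × 3.785 L/gal = 423,920 L.
Hardness to add: (294 − 174) = 120 mg/L as CaCO₃ × 423,920 L = 50,870 g as CaCO₃.
Moles of Ca²⁺ (1 mol Ca²⁺ ≡ 1 mol CaCO₃): 50,870 / 100.1 g/mol = 508.2 mol.
Mass of CaCl₂·2H₂O: 508.2 × 147 = 74,700 g.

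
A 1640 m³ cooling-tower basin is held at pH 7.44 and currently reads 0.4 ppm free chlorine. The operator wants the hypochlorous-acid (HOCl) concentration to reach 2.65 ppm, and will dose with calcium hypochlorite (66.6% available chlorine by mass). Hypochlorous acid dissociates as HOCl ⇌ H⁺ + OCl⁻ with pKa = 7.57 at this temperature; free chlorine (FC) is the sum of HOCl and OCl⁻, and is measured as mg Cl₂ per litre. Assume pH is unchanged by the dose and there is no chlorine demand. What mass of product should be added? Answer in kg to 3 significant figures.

10.4 kg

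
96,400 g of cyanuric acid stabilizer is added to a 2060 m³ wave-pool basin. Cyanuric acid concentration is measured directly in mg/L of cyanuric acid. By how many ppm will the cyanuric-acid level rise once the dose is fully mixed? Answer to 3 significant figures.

Volume: 2060 m³ = 2,060,000 L.
Rise: 96,400 g / 2,060,000 L × 1000 = 46.8 mg/L.

46.8 ppm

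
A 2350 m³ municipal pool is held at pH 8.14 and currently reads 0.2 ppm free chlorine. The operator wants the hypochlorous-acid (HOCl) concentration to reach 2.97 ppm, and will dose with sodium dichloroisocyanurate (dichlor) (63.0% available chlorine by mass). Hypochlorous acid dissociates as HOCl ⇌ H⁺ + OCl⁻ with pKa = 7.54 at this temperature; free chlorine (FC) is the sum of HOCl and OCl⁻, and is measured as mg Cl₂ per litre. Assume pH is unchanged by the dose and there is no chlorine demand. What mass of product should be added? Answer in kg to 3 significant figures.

Volume: 2350 m³ = 2,350,000 L.
[OCl⁻]/[HOCl] = 10^(pH − pKa) = 10^(8.14 − 7.54) = 3.981; fraction as HOCl = 1/(1 + 3.981) = 0.2008.
Free chlorine required for 2.97 ppm HOCl: 2.97 / 0.2008 = 14.79 ppm.
FC to add: 14.79 − 0.2 = 14.59 mg/L as Cl₂.
Cl₂ equivalent: 14.59 mg/L × 2,350,000 L = 34,300 g.
Product at 63.0% available Cl: 34,300 / 0.63 = 54,440 g.

54.4 kg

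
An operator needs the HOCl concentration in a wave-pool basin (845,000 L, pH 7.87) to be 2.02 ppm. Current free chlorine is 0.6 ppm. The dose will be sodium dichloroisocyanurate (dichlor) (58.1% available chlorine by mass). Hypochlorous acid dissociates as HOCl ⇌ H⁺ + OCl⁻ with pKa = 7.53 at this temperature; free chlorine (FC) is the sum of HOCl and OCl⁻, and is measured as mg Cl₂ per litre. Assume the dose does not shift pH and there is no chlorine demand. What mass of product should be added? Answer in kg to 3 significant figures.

[OCl⁻]/[HOCl] = 10^(pH − pKa) = 10^(7.87 − 7.53) = 2.188; fraction as HOCl = 1/(1 + 2.188) = 0.3137.
Free chlorine required for 2.02 ppm HOCl: 2.02 / 0.3137 = 6.439 ppm.
FC to add: 6.439 − 0.6 = 5.839 mg/L as Cl₂.
Cl₂ equivalent: 5.839 mg/L × 845,000 L = 4934 g.
Product at 58.1% available Cl: 4934 / 0.581 = 8493 g.

8.49 kg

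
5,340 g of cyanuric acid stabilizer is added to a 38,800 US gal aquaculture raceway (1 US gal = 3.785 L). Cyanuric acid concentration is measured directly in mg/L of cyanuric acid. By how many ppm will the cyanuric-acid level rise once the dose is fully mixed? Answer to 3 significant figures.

Volume: 38,800 US gal × 3.785 L/gal = 146,858 L.
Rise: 5,340 g / 146,858 L × 1000 = 36.36 mg/L.

36.4 ppm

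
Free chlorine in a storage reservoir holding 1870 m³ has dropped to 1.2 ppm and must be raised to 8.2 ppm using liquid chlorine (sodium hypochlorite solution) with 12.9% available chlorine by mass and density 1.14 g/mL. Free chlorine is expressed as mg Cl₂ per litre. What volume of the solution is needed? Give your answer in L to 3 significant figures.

89.0 L

Volume: 1870 m³ = 1,870,000 L.
Chlorine deficit: 8.2 − 1.2 = 7 ppm = 7 mg/L as Cl₂.
Cl₂ equivalent needed: 7 mg/L × 1,870,000 L = 13,090,000 mg = 13,090 g.
Product at 12.9% available chlorine: 13,090 / 0.129 = 101,500 g.
Volume at density 1.14 g/mL: 101,500 g ÷ 1.14 g/mL = 89,010 mL.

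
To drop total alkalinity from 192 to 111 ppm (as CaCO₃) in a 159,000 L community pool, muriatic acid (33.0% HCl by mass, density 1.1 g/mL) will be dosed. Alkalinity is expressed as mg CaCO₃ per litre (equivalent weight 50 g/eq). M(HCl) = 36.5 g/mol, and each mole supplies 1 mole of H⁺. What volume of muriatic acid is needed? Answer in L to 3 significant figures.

25.9 L

Alkalinity to neutralize: (192 − 111) = 81 mg/L as CaCO₃ × 159,000 L = 12,880 g as CaCO₃.
Equivalents of H⁺ required: 12,880 ÷ 50 g/eq = 257.6 eq = 257.6 mol HCl.
Mass of HCl: 257.6 × 36.5 = 9402 g.
Mass of 33.0% solution: 9402 / 0.33 = 28,490 g.
Volume: 28,490 g ÷ 1.1 g/mL = 25,900 mL.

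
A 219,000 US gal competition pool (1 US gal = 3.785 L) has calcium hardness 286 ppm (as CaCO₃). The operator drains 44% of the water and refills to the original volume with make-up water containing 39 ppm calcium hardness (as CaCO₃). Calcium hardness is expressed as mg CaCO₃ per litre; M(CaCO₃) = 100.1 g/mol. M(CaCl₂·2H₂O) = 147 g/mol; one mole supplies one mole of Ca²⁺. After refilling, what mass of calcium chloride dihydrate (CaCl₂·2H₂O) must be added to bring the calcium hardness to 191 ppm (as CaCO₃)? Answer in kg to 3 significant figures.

Volume: 219,000 US gal × 3.785 L/gal = 828,915 L.
After draining 44% and refilling: 286 × 0.56 + 39 × 0.44 = 177.32 ppm.
Deficit to target: 191 − 177.32 = 13.68 mg/L.
As CaCO₃: 13.68 mg/L × 828,915 L = 11,340 g; ÷ 100.1 = 113.3 mol Ca²⁺.
Mass: 113.3 × 147 = 16,650 g.

16.7 kg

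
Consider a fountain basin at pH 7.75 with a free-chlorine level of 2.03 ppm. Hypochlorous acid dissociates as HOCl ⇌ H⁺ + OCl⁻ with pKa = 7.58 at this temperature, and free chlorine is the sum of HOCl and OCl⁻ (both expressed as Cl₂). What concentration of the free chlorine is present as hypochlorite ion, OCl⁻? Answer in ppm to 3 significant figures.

1.21 ppm

[OCl⁻]/[HOCl] = 10^(pH − pKa) = 10^(7.75 − 7.58) = 10^0.17 = 1.479.
Fraction as HOCl = 1 / (1 + 1.479) = 0.4034.
OCl⁻ = (1 − 0.4034) × 2.03 ppm = 1.211 ppm.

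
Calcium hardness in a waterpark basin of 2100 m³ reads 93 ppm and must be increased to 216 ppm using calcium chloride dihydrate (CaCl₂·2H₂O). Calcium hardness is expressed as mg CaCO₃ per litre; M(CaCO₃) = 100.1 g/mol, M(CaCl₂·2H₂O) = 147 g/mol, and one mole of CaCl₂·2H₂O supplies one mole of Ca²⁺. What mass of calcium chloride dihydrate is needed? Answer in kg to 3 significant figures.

Volume: 2100 m³ = 2,100,000 L.
Hardness to add: (216 − 93) = 123 mg/L as CaCO₃ × 2,100,000 L = 258,300 g as CaCO₃.
Moles of Ca²⁺ (1 mol Ca²⁺ ≡ 1 mol CaCO₃): 258,300 / 100.1 g/mol = 2580 mol.
Mass of CaCl₂·2H₂O: 2580 × 147 = 379,300 g.

379 kg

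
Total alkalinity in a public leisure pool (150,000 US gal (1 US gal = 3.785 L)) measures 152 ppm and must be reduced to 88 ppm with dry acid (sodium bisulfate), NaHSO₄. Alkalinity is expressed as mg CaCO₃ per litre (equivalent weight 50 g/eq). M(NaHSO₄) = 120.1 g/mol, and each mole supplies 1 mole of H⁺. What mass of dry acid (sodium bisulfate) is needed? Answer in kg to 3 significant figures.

Volume: 150,000 US gal × 3.785 L/gal = 567,750 L.
Alkalinity to neutralize: (152 − 88) = 64 mg/L as CaCO₃ × 567,750 L = 36,340 g as CaCO₃.
Equivalents of H⁺ required: 36,340 ÷ 50 g/eq = 726.7 eq = 726.7 mol NaHSO₄.
Mass of NaHSO₄: 726.7 × 120.1 = 87,280 g.

87.3 kg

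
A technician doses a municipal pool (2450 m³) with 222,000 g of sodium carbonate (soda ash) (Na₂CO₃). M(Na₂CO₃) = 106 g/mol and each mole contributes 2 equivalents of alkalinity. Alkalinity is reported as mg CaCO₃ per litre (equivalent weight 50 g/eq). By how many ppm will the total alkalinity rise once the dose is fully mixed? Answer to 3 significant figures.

85.5 ppm

Volume: 2450 m³ = 2,450,000 L.
Moles of Na₂CO₃: 222,000 g ÷ 106 g/mol = 2094 mol → 4189 eq of alkalinity.
As CaCO₃: 4189 eq × 50 g/eq = 209,400 g.
Rise: 209,400 g / 2,450,000 L × 1000 = 85.48 mg/L.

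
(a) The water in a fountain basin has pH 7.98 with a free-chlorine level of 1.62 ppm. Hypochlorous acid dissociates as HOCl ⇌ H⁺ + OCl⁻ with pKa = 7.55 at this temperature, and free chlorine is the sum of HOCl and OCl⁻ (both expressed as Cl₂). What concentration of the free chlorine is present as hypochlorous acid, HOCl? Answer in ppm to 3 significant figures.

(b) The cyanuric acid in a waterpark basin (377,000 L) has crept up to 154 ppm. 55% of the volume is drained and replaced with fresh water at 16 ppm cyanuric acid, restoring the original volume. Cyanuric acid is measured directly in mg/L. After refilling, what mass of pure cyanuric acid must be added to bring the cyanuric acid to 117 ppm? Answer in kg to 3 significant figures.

(a) [OCl⁻]/[HOCl] = 10^(pH − pKa) = 10^(7.98 − 7.55) = 10^0.43 = 2.692.
(a) Fraction as HOCl = 1 / (1 + 2.692) = 0.2709.
(a) HOCl = 0.2709 × 1.62 ppm = 0.4388 ppm.

(b) After draining 55% and refilling: 154 × 0.45 + 16 × 0.55 = 78.1 ppm.
(b) Deficit to target: 117 − 78.1 = 38.9 mg/L.
(b) Mass: 38.9 mg/L × 377,000 L = 14,670 g cyanuric acid.

(a) 0.439 ppm; (b) 14.7 kg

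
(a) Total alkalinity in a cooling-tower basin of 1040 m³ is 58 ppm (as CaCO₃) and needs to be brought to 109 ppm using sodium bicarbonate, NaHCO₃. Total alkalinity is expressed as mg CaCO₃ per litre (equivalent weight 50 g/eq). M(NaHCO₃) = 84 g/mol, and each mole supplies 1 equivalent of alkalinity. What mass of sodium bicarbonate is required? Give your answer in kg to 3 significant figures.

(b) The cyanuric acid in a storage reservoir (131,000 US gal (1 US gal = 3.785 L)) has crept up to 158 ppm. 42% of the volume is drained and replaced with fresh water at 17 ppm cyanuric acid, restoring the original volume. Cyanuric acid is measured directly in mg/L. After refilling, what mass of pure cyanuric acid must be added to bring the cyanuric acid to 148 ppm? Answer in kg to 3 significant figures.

(a) 89.1 kg; (b) 24.4 kg

(a) Volume: 1040 m³ = 1,040,000 L.
(a) Alkalinity to add: (109 − 58) = 51 mg/L as CaCO₃ × 1,040,000 L = 53,040 g as CaCO₃.
(a) Equivalents: 53,040 g ÷ 50 g/eq = 1061 eq.
(a) NaHCO₃ supplies 1 eq per mole → 1061 mol.
(a) Mass: 1061 mol × 84 g/mol = 89,110 g.

(b) Volume: 131,000 US gal × 3.785 L/gal = 495,835 L.
(b) After draining 42% and refilling: 158 × 0.58 + 17 × 0.42 = 98.78 ppm.
(b) Deficit to target: 148 − 98.78 = 49.22 mg/L.
(b) Mass: 49.22 mg/L × 495,835 L = 24,400 g cyanuric acid.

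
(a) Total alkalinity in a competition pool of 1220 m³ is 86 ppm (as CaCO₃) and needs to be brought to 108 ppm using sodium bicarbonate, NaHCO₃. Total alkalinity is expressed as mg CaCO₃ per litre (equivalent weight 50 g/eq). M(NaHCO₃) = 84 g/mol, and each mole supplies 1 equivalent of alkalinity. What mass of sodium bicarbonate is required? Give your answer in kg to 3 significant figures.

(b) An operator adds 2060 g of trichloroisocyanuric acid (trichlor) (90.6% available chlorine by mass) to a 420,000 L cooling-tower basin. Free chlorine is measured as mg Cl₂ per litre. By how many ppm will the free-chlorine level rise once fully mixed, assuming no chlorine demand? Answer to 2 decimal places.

(a) 45.1 kg; (b) 4.44 ppm

(a) Volume: 1220 m³ = 1,220,000 L.
(a) Alkalinity to add: (108 − 86) = 22 mg/L as CaCO₃ × 1,220,000 L = 26,840 g as CaCO₃.
(a) Equivalents: 26,840 g ÷ 50 g/eq = 536.8 eq.
(a) NaHCO₃ supplies 1 eq per mole → 536.8 mol.
(a) Mass: 536.8 mol × 84 g/mol = 45,090 g.

(b) Available chlorine delivered: 2060 g × 0.906 = 1866 g as Cl₂.
(b) Concentration rise: 1866 g / 420,000 L = 4.444 mg/L = 4.44 ppm.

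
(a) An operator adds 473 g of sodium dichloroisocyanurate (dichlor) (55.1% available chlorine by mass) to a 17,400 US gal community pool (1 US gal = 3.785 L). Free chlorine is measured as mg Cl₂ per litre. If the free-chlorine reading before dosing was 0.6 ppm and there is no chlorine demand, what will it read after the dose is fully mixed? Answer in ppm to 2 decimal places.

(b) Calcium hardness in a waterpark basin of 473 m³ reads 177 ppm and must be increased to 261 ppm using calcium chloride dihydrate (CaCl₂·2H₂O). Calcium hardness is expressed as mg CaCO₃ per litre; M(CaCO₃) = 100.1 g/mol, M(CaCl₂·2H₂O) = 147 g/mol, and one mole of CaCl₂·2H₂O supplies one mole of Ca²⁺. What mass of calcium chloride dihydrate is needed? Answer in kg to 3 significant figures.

(a) 4.56 ppm; (b) 58.3 kg

(a) Volume: 17,400 US gal × 3.785 L/gal = 65,859 L.
(a) Available chlorine delivered: 473 g × 0.551 = 260.6 g as Cl₂.
(a) Concentration rise: 260.6 g / 65,859 L = 3.957 mg/L = 3.96 ppm.
(a) Final FC: 0.6 + 3.96 = 4.56 ppm.

(b) Volume: 473 m³ = 473,000 L.
(b) Hardness to add: (261 − 177) = 84 mg/L as CaCO₃ × 473,000 L = 39,730 g as CaCO₃.
(b) Moles of Ca²⁺ (1 mol Ca²⁺ ≡ 1 mol CaCO₃): 39,730 / 100.1 g/mol = 396.9 mol.
(b) Mass of CaCl₂·2H₂O: 396.9 × 147 = 58,350 g.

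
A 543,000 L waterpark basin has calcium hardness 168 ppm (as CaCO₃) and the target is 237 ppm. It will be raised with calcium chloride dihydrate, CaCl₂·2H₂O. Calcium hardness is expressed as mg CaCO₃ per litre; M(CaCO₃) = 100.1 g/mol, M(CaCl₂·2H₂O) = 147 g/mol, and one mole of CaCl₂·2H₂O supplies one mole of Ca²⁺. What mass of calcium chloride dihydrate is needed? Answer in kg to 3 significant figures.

Hardness to add: (237 − 168) = 69 mg/L as CaCO₃ × 543,000 L = 37,470 g as CaCO₃.
Moles of Ca²⁺ (1 mol Ca²⁺ ≡ 1 mol CaCO₃): 37,470 / 100.1 g/mol = 374.3 mol.
Mass of CaCl₂·2H₂O: 374.3 × 147 = 55,020 g.

55.0 kg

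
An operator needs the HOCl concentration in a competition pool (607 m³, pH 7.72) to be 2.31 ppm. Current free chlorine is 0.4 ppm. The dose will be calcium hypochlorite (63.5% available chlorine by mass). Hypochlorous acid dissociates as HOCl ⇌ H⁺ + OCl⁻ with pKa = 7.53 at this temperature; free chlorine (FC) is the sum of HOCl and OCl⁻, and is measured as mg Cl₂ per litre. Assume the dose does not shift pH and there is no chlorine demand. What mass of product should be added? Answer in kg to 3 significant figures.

5.25 kg

Volume: 607 m³ = 607,000 L.
[OCl⁻]/[HOCl] = 10^(pH − pKa) = 10^(7.72 − 7.53) = 1.549; fraction as HOCl = 1/(1 + 1.549) = 0.3923.
Free chlorine required for 2.31 ppm HOCl: 2.31 / 0.3923 = 5.888 ppm.
FC to add: 5.888 − 0.4 = 5.488 mg/L as Cl₂.
Cl₂ equivalent: 5.488 mg/L × 607,000 L = 3331 g.
Product at 63.5% available Cl: 3331 / 0.635 = 5246 g.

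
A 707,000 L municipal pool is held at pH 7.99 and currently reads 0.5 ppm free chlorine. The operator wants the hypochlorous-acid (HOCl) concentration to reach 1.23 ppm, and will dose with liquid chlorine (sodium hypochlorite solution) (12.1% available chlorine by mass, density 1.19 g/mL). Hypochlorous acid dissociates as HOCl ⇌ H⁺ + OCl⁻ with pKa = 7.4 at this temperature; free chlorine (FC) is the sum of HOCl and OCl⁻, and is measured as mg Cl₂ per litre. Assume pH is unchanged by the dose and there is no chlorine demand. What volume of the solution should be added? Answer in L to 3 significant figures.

27.1 L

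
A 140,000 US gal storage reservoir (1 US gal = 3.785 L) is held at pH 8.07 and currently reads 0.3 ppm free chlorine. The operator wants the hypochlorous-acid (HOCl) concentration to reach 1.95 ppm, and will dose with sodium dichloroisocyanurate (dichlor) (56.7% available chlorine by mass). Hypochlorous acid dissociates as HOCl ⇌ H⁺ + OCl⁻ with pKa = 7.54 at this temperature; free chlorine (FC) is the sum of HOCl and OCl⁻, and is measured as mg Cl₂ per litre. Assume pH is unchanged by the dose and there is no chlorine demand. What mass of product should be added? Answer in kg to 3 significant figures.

7.72 kg

Volume: 140,000 US gal × 3.785 L/gal = 529,900 L.
[OCl⁻]/[HOCl] = 10^(pH − pKa) = 10^(8.07 − 7.54) = 3.388; fraction as HOCl = 1/(1 + 3.388) = 0.2279.
Free chlorine required for 1.95 ppm HOCl: 1.95 / 0.2279 = 8.557 ppm.
FC to add: 8.557 − 0.3 = 8.257 mg/L as Cl₂.
Cl₂ equivalent: 8.257 mg/L × 529,900 L = 4376 g.
Product at 56.7% available Cl: 4376 / 0.567 = 7717 g.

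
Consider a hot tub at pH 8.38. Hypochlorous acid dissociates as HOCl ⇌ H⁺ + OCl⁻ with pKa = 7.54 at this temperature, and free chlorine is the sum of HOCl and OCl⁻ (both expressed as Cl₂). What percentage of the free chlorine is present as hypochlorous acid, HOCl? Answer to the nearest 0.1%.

12.6%

[OCl⁻]/[HOCl] = 10^(pH − pKa) = 10^(8.38 − 7.54) = 10^0.84 = 6.918.
Fraction as HOCl = 1 / (1 + 6.918) = 0.1263.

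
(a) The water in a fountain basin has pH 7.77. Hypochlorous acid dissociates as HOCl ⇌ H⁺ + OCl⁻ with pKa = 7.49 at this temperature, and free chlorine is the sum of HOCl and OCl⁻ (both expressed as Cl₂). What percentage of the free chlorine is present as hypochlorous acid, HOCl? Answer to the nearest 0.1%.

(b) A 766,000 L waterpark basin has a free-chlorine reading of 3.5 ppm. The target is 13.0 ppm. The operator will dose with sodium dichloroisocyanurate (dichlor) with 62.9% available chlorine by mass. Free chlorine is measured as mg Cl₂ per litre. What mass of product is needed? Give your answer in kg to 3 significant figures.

(a) [OCl⁻]/[HOCl] = 10^(pH − pKa) = 10^(7.77 − 7.49) = 10^0.28 = 1.905.
(a) Fraction as HOCl = 1 / (1 + 1.905) = 0.3442.

(b) Chlorine deficit: 13.0 − 3.5 = 9.5 ppm = 9.5 mg/L as Cl₂.
(b) Cl₂ equivalent needed: 9.5 mg/L × 766,000 L = 7,277,000 mg = 7277 g.
(b) Product at 62.9% available chlorine: 7277 / 0.629 = 11,570 g.

(a) 34.4%; (b) 11.6 kg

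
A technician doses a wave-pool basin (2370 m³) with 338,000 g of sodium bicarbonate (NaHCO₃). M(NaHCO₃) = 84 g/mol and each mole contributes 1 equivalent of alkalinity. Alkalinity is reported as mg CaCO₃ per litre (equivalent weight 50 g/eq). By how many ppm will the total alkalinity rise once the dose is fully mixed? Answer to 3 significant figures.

84.9 ppm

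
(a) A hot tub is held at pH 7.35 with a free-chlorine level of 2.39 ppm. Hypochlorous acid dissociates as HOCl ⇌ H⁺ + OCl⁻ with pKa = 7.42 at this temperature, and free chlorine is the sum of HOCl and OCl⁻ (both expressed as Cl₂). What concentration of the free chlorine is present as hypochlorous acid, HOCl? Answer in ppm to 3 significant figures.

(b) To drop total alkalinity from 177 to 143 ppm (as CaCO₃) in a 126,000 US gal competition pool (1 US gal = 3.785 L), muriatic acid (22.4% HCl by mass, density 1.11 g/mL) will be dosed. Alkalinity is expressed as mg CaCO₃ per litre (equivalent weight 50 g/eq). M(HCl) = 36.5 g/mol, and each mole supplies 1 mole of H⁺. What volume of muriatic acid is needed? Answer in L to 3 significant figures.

(a) 1.29 ppm; (b) 47.6 L

(a) [OCl⁻]/[HOCl] = 10^(pH − pKa) = 10^(7.35 − 7.42) = 10^-0.07 = 0.8511.
(a) Fraction as HOCl = 1 / (1 + 0.8511) = 0.5402.
(a) HOCl = 0.5402 × 2.39 ppm = 1.291 ppm.

(b) Volume: 126,000 US gal × 3.785 L/gal = 476,910 L.
(b) Alkalinity to neutralize: (177 − 143) = 34 mg/L as CaCO₃ × 476,910 L = 16,210 g as CaCO₃.
(b) Equivalents of H⁺ required: 16,210 ÷ 50 g/eq = 324.3 eq = 324.3 mol HCl.
(b) Mass of HCl: 324.3 × 36.5 = 11,840 g.
(b) Mass of 22.4% solution: 11,840 / 0.224 = 52,840 g.
(b) Volume: 52,840 g ÷ 1.11 g/mL = 47,610 mL.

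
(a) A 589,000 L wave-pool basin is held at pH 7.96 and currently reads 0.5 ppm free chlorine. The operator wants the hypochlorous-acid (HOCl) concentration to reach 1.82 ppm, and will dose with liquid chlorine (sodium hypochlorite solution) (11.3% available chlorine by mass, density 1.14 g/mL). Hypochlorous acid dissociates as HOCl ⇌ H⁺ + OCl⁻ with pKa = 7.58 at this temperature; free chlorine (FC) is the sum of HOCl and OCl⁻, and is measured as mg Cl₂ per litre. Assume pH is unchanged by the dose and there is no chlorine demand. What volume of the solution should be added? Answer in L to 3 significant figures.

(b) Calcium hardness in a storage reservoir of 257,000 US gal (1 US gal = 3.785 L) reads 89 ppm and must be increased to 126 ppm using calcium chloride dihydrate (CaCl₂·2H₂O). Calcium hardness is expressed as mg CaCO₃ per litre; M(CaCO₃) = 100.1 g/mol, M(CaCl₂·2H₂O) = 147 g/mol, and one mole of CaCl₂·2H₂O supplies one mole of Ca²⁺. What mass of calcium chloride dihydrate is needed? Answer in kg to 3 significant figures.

(a) [OCl⁻]/[HOCl] = 10^(pH − pKa) = 10^(7.96 − 7.58) = 2.399; fraction as HOCl = 1/(1 + 2.399) = 0.2942.
(a) Free chlorine required for 1.82 ppm HOCl: 1.82 / 0.2942 = 6.186 ppm.
(a) FC to add: 6.186 − 0.5 = 5.686 mg/L as Cl₂.
(a) Cl₂ equivalent: 5.686 mg/L × 589,000 L = 3349 g.
(a) Product at 11.3% available Cl: 3349 / 0.113 = 29,640 g.
(a) Volume: 29,640 g ÷ 1.14 g/mL = 26,000 mL.

(b) Volume: 257,000 US gal × 3.785 L/gal = 972,745 L.
(b) Hardness to add: (126 − 89) = 37 mg/L as CaCO₃ × 972,745 L = 35,990 g as CaCO₃.
(b) Moles of Ca²⁺ (1 mol Ca²⁺ ≡ 1 mol CaCO₃): 35,990 / 100.1 g/mol = 359.6 mol.
(b) Mass of CaCl₂·2H₂O: 359.6 × 147 = 52,850 g.

(a) 26.0 L; (b) 52.9 kg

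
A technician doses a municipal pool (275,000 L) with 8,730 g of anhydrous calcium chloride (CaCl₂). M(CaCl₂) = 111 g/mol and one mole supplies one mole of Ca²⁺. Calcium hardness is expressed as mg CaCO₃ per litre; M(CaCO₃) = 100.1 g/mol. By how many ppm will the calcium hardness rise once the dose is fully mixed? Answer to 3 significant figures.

28.6 ppm

Moles of Ca²⁺: 8,730 g ÷ 111 g/mol = 78.65 mol.
As CaCO₃: 78.65 mol × 100.1 g/mol = 7873 g.
Rise: 7873 g / 275,000 L × 1000 = 28.63 mg/L.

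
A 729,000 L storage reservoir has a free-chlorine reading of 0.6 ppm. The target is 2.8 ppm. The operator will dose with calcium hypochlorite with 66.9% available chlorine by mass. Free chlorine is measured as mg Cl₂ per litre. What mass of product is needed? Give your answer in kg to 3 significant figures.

Chlorine deficit: 2.8 − 0.6 = 2.2 ppm = 2.2 mg/L as Cl₂.
Cl₂ equivalent needed: 2.2 mg/L × 729,000 L = 1,604,000 mg = 1604 g.
Product at 66.9% available chlorine: 1604 / 0.669 = 2397 g.

2.40 kg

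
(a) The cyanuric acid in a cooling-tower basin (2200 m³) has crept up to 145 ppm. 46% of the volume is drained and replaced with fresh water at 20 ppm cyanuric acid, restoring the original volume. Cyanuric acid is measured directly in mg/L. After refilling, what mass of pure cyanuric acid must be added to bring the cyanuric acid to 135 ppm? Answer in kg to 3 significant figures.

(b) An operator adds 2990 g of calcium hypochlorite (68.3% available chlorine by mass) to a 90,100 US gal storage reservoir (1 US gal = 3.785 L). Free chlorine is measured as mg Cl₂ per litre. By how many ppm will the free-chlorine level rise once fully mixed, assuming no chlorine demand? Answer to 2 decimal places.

(a) 104 kg; (b) 5.99 ppm

(a) Volume: 2200 m³ = 2,200,000 L.
(a) After draining 46% and refilling: 145 × 0.54 + 20 × 0.46 = 87.5 ppm.
(a) Deficit to target: 135 − 87.5 = 47.5 mg/L.
(a) Mass: 47.5 mg/L × 2,200,000 L = 104,500 g cyanuric acid.

(b) Volume: 90,100 US gal × 3.785 L/gal = 341,028 L.
(b) Available chlorine delivered: 2990 g × 0.683 = 2042 g as Cl₂.
(b) Concentration rise: 2042 g / 341,028 L = 5.988 mg/L = 5.99 ppm.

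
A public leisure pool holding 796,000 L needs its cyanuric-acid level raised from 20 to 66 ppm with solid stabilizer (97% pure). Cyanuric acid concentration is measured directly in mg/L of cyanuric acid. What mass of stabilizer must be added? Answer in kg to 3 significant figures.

CYA to add: (66 − 20) = 46 mg/L × 796,000 L = 36,620 g cyanuric acid.
At 97% purity: 36,620 / 0.97 = 37,750 g product.

37.7 kg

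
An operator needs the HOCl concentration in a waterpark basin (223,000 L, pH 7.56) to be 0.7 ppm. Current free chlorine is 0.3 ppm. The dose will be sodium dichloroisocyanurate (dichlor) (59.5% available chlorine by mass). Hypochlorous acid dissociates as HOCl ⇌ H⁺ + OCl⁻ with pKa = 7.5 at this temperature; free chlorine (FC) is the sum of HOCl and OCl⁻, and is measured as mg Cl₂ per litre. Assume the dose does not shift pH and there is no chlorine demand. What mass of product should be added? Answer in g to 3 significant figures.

[OCl⁻]/[HOCl] = 10^(pH − pKa) = 10^(7.56 − 7.5) = 1.148; fraction as HOCl = 1/(1 + 1.148) = 0.4655.
Free chlorine required for 0.7 ppm HOCl: 0.7 / 0.4655 = 1.504 ppm.
FC to add: 1.504 − 0.3 = 1.204 mg/L as Cl₂.
Cl₂ equivalent: 1.204 mg/L × 223,000 L = 268.4 g.
Product at 59.5% available Cl: 268.4 / 0.595 = 451.1 g.

451 g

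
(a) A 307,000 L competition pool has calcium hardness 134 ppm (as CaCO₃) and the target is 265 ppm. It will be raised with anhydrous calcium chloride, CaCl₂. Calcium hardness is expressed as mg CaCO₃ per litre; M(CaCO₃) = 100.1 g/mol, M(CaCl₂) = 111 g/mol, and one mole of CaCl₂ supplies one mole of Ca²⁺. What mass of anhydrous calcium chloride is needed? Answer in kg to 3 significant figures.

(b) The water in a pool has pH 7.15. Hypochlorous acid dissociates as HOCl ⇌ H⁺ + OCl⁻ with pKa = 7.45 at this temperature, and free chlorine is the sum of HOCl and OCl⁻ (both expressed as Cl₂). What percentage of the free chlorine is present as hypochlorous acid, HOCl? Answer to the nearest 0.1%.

(a) Hardness to add: (265 − 134) = 131 mg/L as CaCO₃ × 307,000 L = 40,220 g as CaCO₃.
(a) Moles of Ca²⁺ (1 mol Ca²⁺ ≡ 1 mol CaCO₃): 40,220 / 100.1 g/mol = 401.8 mol.
(a) Mass of CaCl₂: 401.8 × 111 = 44,600 g.

(b) [OCl⁻]/[HOCl] = 10^(pH − pKa) = 10^(7.15 − 7.45) = 10^-0.30 = 0.5012.
(b) Fraction as HOCl = 1 / (1 + 0.5012) = 0.6661.

(a) 44.6 kg; (b) 66.6%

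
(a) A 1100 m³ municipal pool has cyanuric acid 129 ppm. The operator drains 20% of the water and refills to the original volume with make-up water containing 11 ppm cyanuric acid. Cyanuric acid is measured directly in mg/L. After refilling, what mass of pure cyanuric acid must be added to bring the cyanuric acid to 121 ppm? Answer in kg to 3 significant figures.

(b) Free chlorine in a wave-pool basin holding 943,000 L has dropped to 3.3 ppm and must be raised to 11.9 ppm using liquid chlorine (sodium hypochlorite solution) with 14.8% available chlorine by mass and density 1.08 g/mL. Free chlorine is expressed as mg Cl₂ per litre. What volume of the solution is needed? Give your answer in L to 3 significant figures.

(a) Volume: 1100 m³ = 1,100,000 L.
(a) After draining 20% and refilling: 129 × 0.80 + 11 × 0.20 = 105.4 ppm.
(a) Deficit to target: 121 − 105.4 = 15.6 mg/L.
(a) Mass: 15.6 mg/L × 1,100,000 L = 17,160 g cyanuric acid.

(b) Chlorine deficit: 11.9 − 3.3 = 8.6 ppm = 8.6 mg/L as Cl₂.
(b) Cl₂ equivalent needed: 8.6 mg/L × 943,000 L = 8,110,000 mg = 8110 g.
(b) Product at 14.8% available chlorine: 8110 / 0.148 = 54,800 g.
(b) Volume at density 1.08 g/mL: 54,800 g ÷ 1.08 g/mL = 50,740 mL.

(a) 17.2 kg; (b) 50.7 L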